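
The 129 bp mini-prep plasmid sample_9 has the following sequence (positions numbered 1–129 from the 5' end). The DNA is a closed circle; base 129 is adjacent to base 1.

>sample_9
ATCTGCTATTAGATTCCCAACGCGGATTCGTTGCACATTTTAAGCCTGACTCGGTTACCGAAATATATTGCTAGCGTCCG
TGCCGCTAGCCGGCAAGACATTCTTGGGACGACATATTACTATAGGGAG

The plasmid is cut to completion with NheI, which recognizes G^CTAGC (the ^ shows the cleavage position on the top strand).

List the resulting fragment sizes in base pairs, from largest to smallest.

114, 15 bp

NheI sites (GCTAGC) start at positions 70, 85.
NheI cuts after the first base of each site, so after positions 70, 85.
Circular molecule, 2 cuts → 2 fragments:
  71–85 → 15 bp
  86–129 then 1–70 → 44 + 70 = 114 bp
Sorted largest to smallest: 114, 15 bp.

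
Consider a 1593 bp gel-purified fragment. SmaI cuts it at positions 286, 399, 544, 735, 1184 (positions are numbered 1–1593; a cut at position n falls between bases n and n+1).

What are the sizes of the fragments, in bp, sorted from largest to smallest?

449, 409, 286, 191, 145, 113 bp

Linear molecule, 5 cuts → 6 fragments:
  286 − 0 = 286 bp
  399 − 286 = 113 bp
  544 − 399 = 145 bp
  735 − 544 = 191 bp
  1184 − 735 = 449 bp
  1593 − 1184 = 409 bp
Sorted largest to smallest: 449, 409, 286, 191, 145, 113 bp.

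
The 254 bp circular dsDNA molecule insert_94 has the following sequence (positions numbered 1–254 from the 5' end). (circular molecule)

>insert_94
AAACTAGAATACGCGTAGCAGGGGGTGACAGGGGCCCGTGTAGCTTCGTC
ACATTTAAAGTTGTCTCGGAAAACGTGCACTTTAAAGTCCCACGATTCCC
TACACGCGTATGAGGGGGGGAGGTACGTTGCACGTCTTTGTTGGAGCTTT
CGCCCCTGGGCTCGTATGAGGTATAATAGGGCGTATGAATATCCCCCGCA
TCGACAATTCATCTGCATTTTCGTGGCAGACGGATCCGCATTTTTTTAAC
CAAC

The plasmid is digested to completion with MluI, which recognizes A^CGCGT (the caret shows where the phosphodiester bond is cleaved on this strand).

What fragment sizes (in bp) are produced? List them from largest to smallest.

161, 93 bp

MluI sites (ACGCGT) start at positions 11, 104.
MluI cuts after the first base of each site, so after positions 11, 104.
Circular molecule, 2 cuts → 2 fragments:
  12–104 → 93 bp
  105–254 then 1–11 → 150 + 11 = 161 bp
Sorted largest to smallest: 161, 93 bp.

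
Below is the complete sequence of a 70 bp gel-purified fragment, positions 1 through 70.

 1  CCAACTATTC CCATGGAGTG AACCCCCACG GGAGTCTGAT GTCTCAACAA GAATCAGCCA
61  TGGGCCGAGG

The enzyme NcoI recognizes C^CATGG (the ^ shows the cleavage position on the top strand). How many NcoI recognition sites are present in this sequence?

2

CCATGG occurs starting at positions 11, 58.
NcoI cuts at 2 sites.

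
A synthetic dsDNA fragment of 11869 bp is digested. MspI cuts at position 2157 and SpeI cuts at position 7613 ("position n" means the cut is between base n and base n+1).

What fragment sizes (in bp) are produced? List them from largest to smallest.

Combined cut positions (sorted): 2157, 7613.
Linear molecule, 2 cuts → 3 fragments:
  2157 − 0 = 2157 bp
  7613 − 2157 = 5456 bp
  11869 − 7613 = 4256 bp
Sorted largest to smallest: 5456, 4256, 2157 bp.

5456, 4256, 2157 bp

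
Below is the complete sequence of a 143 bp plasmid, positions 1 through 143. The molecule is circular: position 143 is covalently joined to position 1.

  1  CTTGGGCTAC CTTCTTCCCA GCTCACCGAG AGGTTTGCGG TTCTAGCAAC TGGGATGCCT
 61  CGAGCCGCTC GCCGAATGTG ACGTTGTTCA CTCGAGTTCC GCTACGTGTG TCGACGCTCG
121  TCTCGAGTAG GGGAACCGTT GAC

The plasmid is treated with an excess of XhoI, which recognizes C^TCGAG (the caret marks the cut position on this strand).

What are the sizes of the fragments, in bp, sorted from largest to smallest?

XhoI sites (CTCGAG) start at positions 59, 91, 122.
XhoI cuts after the first base of each site, so after positions 59, 91, 122.
Circular molecule, 3 cuts → 3 fragments:
  60–91 → 32 bp
  92–122 → 31 bp
  123–143 then 1–59 → 21 + 59 = 80 bp
Sorted largest to smallest: 80, 32, 31 bp.

80, 32, 31 bp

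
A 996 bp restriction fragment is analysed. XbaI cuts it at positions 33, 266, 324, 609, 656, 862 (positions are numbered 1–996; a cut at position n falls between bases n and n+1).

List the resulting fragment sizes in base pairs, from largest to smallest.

Linear molecule, 6 cuts → 7 fragments:
  33 − 0 = 33 bp
  266 − 33 = 233 bp
  324 − 266 = 58 bp
  609 − 324 = 285 bp
  656 − 609 = 47 bp
  862 − 656 = 206 bp
  996 − 862 = 134 bp
Sorted largest to smallest: 285, 233, 206, 134, 58, 47, 33 bp.

285, 233, 206, 134, 58, 47, 33 bp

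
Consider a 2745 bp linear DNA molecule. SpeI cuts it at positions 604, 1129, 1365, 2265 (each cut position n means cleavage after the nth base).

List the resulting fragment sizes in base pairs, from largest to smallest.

Linear molecule, 4 cuts → 5 fragments:
  604 − 0 = 604 bp
  1129 − 604 = 525 bp
  1365 − 1129 = 236 bp
  2265 − 1365 = 900 bp
  2745 − 2265 = 480 bp
Sorted largest to smallest: 900, 604, 525, 480, 236 bp.

900, 604, 525, 480, 236 bp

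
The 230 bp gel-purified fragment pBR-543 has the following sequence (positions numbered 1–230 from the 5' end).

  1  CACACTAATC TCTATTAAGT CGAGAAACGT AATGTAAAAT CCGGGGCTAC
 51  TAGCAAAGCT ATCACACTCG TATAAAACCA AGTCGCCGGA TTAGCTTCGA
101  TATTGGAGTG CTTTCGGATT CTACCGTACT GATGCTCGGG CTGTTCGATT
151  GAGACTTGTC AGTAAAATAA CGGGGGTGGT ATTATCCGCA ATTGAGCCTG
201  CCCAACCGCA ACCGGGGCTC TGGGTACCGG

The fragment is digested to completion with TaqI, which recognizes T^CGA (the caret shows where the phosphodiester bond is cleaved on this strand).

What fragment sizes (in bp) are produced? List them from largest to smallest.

TaqI sites (TCGA) start at positions 20, 97, 145.
TaqI cuts after the first base of each site, so after positions 20, 97, 145.
Linear molecule, 3 cuts → 4 fragments:
  1–20 → 20 bp
  21–97 → 77 bp
  98–145 → 48 bp
  146–230 → 85 bp
Sorted largest to smallest: 85, 77, 48, 20 bp.

85, 77, 48, 20 bp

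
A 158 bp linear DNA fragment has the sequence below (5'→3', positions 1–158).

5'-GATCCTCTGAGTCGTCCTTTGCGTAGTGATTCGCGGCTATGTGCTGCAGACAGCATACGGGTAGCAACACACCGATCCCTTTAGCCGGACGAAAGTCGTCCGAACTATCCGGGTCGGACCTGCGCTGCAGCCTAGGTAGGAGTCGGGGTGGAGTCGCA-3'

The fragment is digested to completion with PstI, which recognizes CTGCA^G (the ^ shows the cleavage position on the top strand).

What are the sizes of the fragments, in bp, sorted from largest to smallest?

81, 48, 29 bp

PstI sites (CTGCAG) start at positions 44, 125.
PstI cuts after base 5 of each site (before the last base), so after positions 48, 129.
Linear molecule, 2 cuts → 3 fragments:
  1–48 → 48 bp
  49–129 → 81 bp
  130–158 → 29 bp
Sorted largest to smallest: 81, 48, 29 bp.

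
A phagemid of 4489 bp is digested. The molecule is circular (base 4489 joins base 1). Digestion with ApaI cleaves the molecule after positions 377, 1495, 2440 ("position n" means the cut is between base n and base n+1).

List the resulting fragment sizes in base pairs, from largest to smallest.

2426, 1118, 945 bp

Circular molecule, 3 cuts → 3 fragments:
  1495 − 377 = 1118 bp
  2440 − 1495 = 945 bp
  wrap: 4489 − 2440 + 377 = 2426 bp
Sorted largest to smallest: 2426, 1118, 945 bp.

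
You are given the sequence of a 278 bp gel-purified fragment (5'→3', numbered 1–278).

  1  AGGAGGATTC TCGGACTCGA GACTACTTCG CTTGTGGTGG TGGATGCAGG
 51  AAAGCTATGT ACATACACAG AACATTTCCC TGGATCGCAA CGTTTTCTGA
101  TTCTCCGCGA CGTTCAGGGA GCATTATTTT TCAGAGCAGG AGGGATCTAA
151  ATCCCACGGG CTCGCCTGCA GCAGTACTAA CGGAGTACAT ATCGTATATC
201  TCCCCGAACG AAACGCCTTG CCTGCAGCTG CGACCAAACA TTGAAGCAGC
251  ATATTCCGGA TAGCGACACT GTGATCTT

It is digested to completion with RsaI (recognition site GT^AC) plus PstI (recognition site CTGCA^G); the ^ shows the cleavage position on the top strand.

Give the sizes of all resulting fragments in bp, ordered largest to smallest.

110, 60, 52, 40, 11, 5 bp

RsaI sites (GTAC) start at positions 59, 174, 185.
RsaI cuts after base 2 of each site, so after positions 60, 175, 186.
PstI sites (CTGCAG) start at positions 166, 222.
PstI cuts after base 5 of each site (before the last base), so after positions 170, 226.
Combined cut positions: 60, 170, 175, 186, 226.
Linear molecule, 5 cuts → 6 fragments:
  1–60 → 60 bp
  61–170 → 110 bp
  171–175 → 5 bp
  176–186 → 11 bp
  187–226 → 40 bp
  227–278 → 52 bp
Sorted largest to smallest: 110, 60, 52, 40, 11, 5 bp.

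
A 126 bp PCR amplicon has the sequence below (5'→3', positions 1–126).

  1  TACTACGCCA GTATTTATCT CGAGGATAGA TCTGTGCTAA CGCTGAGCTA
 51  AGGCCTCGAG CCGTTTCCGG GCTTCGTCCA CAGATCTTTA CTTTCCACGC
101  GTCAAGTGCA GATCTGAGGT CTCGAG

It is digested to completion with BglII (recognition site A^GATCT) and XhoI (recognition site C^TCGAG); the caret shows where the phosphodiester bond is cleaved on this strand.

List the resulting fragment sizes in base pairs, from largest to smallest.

BglII sites (AGATCT) start at positions 28, 82, 110.
BglII cuts after the first base of each site, so after positions 28, 82, 110.
XhoI sites (CTCGAG) start at positions 19, 55, 121.
XhoI cuts after the first base of each site, so after positions 19, 55, 121.
Combined cut positions: 19, 28, 55, 82, 110, 121.
Linear molecule, 6 cuts → 7 fragments:
  1–19 → 19 bp
  20–28 → 9 bp
  29–55 → 27 bp
  56–82 → 27 bp
  83–110 → 28 bp
  111–121 → 11 bp
  122–126 → 5 bp
Sorted largest to smallest: 28, 27, 27, 19, 11, 9, 5 bp.

28, 27, 27, 19, 11, 9, 5 bp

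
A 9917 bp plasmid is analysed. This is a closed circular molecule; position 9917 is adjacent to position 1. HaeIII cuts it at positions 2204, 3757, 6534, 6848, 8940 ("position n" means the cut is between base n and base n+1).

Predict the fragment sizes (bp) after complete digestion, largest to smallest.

Circular molecule, 5 cuts → 5 fragments:
  3757 − 2204 = 1553 bp
  6534 − 3757 = 2777 bp
  6848 − 6534 = 314 bp
  8940 − 6848 = 2092 bp
  wrap: 9917 − 8940 + 2204 = 3181 bp
Sorted largest to smallest: 3181, 2777, 2092, 1553, 314 bp.

3181, 2777, 2092, 1553, 314 bp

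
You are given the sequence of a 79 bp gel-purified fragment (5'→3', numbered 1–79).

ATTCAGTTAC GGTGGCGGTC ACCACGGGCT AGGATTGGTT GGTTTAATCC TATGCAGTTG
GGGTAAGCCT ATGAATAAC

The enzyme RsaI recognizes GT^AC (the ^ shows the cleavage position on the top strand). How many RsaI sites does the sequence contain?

0

No occurrence of GTAC is present in the sequence.
RsaI does not cut: 0 sites.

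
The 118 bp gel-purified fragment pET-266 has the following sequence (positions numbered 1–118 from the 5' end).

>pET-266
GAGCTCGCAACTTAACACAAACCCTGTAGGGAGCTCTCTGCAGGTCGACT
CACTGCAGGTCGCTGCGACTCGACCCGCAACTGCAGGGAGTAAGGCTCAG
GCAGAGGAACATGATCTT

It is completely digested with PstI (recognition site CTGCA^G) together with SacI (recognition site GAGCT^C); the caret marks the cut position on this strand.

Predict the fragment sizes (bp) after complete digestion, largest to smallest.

33, 30, 28, 15, 7, 5 bp

PstI sites (CTGCAG) start at positions 38, 53, 81.
PstI cuts after base 5 of each site (before the last base), so after positions 42, 57, 85.
SacI sites (GAGCTC) start at positions 1, 31.
SacI cuts after base 5 of each site (before the last base), so after positions 5, 35.
Combined cut positions: 5, 35, 42, 57, 85.
Linear molecule, 5 cuts → 6 fragments:
  1–5 → 5 bp
  6–35 → 30 bp
  36–42 → 7 bp
  43–57 → 15 bp
  58–85 → 28 bp
  86–118 → 33 bp
Sorted largest to smallest: 33, 30, 28, 15, 7, 5 bp.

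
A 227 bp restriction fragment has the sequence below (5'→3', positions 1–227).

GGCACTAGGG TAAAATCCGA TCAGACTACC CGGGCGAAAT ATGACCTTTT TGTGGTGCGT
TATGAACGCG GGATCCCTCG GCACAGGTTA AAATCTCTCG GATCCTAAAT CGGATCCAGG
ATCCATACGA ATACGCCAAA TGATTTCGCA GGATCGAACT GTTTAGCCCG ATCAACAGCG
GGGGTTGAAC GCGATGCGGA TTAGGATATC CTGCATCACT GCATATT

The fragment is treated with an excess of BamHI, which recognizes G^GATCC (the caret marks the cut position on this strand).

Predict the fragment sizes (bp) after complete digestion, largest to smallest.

BamHI sites (GGATCC) start at positions 71, 100, 112, 119.
BamHI cuts after the first base of each site, so after positions 71, 100, 112, 119.
Linear molecule, 4 cuts → 5 fragments:
  1–71 → 71 bp
  72–100 → 29 bp
  101–112 → 12 bp
  113–119 → 7 bp
  120–227 → 108 bp
Sorted largest to smallest: 108, 71, 29, 12, 7 bp.

108, 71, 29, 12, 7 bp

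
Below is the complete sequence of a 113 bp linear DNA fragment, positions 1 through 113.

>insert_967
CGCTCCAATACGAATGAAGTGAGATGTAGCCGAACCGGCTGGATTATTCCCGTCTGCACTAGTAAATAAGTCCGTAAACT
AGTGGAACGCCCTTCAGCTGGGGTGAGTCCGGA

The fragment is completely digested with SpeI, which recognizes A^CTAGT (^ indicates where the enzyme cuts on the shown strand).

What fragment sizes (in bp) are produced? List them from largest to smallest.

58, 35, 20 bp

SpeI sites (ACTAGT) start at positions 58, 78.
SpeI cuts after the first base of each site, so after positions 58, 78.
Linear molecule, 2 cuts → 3 fragments:
  1–58 → 58 bp
  59–78 → 20 bp
  79–113 → 35 bp
Sorted largest to smallest: 58, 35, 20 bp.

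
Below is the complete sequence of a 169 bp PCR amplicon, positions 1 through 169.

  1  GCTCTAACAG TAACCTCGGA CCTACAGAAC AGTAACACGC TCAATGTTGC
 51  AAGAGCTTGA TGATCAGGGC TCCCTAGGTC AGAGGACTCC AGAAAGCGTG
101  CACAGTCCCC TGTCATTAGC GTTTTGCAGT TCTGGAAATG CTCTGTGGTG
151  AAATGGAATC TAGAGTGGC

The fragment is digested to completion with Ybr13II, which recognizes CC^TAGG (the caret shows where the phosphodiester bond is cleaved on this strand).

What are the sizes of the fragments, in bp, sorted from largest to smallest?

The Ybr13II site (CCTAGG) starts at position 73.
Ybr13II cuts after base 2 of each site, so after position 74.
Linear molecule, 1 cut → 2 fragments:
  1–74 → 74 bp
  75–169 → 95 bp
Sorted largest to smallest: 95, 74 bp.

95, 74 bp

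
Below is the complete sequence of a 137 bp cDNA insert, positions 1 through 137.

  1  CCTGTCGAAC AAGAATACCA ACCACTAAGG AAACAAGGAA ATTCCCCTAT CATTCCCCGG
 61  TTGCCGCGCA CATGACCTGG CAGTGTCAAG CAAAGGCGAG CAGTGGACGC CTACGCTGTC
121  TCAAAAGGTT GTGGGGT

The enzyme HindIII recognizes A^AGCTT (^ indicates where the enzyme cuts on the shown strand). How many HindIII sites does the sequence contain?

No occurrence of AAGCTT is present in the sequence.
HindIII does not cut: 0 sites.

0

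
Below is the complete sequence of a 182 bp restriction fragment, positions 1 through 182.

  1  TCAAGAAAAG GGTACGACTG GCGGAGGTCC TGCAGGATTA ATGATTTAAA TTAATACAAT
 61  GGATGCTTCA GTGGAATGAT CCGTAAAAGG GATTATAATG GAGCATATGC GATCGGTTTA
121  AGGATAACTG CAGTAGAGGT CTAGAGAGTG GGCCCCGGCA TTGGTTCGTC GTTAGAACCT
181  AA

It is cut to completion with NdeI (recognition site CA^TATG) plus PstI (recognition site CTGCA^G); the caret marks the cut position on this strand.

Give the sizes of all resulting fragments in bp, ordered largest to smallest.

The NdeI site (CATATG) starts at position 104.
NdeI cuts after base 2 of each site, so after position 105.
PstI sites (CTGCAG) start at positions 30, 128.
PstI cuts after base 5 of each site (before the last base), so after positions 34, 132.
Combined cut positions: 34, 105, 132.
Linear molecule, 3 cuts → 4 fragments:
  1–34 → 34 bp
  35–105 → 71 bp
  106–132 → 27 bp
  133–182 → 50 bp
Sorted largest to smallest: 71, 50, 34, 27 bp.

71, 50, 34, 27 bp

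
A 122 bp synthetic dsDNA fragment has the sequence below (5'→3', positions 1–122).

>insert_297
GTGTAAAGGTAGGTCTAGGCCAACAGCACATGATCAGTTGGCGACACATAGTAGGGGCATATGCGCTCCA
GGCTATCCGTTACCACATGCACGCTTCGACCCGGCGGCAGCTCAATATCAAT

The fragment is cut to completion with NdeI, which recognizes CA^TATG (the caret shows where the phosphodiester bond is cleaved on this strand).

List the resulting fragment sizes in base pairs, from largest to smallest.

63, 59 bp

The NdeI site (CATATG) starts at position 58.
NdeI cuts after base 2 of each site, so after position 59.
Linear molecule, 1 cut → 2 fragments:
  1–59 → 59 bp
  60–122 → 63 bp
Sorted largest to smallest: 63, 59 bp.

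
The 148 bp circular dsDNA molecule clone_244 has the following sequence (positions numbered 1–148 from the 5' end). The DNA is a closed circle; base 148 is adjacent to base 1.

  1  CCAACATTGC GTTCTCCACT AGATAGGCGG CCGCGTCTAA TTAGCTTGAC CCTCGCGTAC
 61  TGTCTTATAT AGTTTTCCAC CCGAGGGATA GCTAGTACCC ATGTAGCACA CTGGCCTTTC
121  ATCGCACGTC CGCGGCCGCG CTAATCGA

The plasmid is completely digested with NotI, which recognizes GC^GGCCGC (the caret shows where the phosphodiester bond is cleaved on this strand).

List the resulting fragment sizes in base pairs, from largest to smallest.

105, 43 bp

NotI sites (GCGGCCGC) start at positions 27, 132.
NotI cuts after base 2 of each site, so after positions 28, 133.
Circular molecule, 2 cuts → 2 fragments:
  29–133 → 105 bp
  134–148 then 1–28 → 15 + 28 = 43 bp
Sorted largest to smallest: 105, 43 bp.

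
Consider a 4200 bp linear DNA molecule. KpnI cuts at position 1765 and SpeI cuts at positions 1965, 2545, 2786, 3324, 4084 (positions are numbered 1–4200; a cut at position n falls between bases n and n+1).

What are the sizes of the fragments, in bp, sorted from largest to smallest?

Combined cut positions (sorted): 1765, 1965, 2545, 2786, 3324, 4084.
Linear molecule, 6 cuts → 7 fragments:
  1765 − 0 = 1765 bp
  1965 − 1765 = 200 bp
  2545 − 1965 = 580 bp
  2786 − 2545 = 241 bp
  3324 − 2786 = 538 bp
  4084 − 3324 = 760 bp
  4200 − 4084 = 116 bp
Sorted largest to smallest: 1765, 760, 580, 538, 241, 200, 116 bp.

1765, 760, 580, 538, 241, 200, 116 bp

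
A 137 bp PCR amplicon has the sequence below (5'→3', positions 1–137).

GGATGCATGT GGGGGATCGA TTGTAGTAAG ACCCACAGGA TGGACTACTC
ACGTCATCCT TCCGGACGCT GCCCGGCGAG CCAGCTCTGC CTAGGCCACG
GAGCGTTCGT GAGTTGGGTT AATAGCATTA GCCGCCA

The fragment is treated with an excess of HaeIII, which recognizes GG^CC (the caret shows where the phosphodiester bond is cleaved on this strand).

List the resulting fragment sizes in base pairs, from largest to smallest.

95, 42 bp

The HaeIII site (GGCC) starts at position 94.
HaeIII cuts after base 2 of each site, so after position 95.
Linear molecule, 1 cut → 2 fragments:
  1–95 → 95 bp
  96–137 → 42 bp
Sorted largest to smallest: 95, 42 bp.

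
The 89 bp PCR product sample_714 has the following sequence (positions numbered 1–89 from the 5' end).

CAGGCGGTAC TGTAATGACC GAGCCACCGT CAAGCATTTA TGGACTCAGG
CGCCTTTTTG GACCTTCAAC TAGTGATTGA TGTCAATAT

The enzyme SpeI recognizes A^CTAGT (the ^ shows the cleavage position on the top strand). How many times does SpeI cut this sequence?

ACTAGT occurs starting at position 69.
SpeI cuts at 1 site.

1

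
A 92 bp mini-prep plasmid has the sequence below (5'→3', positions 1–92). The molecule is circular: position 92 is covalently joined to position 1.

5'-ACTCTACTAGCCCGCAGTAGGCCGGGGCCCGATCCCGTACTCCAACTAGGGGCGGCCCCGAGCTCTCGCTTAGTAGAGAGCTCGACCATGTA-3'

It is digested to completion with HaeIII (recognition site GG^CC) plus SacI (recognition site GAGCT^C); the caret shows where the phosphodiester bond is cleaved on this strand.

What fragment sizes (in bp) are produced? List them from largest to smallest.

31, 28, 18, 9, 6 bp

HaeIII sites (GGCC) start at positions 20, 26, 54.
HaeIII cuts after base 2 of each site, so after positions 21, 27, 55.
SacI sites (GAGCTC) start at positions 60, 78.
SacI cuts after base 5 of each site (before the last base), so after positions 64, 82.
Combined cut positions: 21, 27, 55, 64, 82.
Circular molecule, 5 cuts → 5 fragments:
  22–27 → 6 bp
  28–55 → 28 bp
  56–64 → 9 bp
  65–82 → 18 bp
  83–92 then 1–21 → 10 + 21 = 31 bp
Sorted largest to smallest: 31, 28, 18, 9, 6 bp.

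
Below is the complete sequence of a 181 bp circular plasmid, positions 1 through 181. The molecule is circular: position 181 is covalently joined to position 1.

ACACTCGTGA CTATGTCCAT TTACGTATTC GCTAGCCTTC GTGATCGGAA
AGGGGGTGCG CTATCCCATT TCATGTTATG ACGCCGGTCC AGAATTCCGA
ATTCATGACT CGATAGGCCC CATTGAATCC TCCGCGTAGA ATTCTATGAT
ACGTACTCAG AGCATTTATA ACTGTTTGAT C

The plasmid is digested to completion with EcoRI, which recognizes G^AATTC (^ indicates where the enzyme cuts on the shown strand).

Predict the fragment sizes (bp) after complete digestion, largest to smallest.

EcoRI sites (GAATTC) start at positions 92, 99, 139.
EcoRI cuts after the first base of each site, so after positions 92, 99, 139.
Circular molecule, 3 cuts → 3 fragments:
  93–99 → 7 bp
  100–139 → 40 bp
  140–181 then 1–92 → 42 + 92 = 134 bp
Sorted largest to smallest: 134, 40, 7 bp.

134, 40, 7 bp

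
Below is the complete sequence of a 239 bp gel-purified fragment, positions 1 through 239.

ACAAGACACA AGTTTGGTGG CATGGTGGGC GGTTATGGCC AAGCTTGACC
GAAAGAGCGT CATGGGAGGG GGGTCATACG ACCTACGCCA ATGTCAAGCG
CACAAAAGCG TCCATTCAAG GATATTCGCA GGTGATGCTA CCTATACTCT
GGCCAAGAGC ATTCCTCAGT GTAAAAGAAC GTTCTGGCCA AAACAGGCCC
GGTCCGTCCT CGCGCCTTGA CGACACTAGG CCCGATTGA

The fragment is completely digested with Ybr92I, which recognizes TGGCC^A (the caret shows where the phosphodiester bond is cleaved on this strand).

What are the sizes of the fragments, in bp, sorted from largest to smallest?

Ybr92I sites (TGGCCA) start at positions 36, 150, 185.
Ybr92I cuts after base 5 of each site (before the last base), so after positions 40, 154, 189.
Linear molecule, 3 cuts → 4 fragments:
  1–40 → 40 bp
  41–154 → 114 bp
  155–189 → 35 bp
  190–239 → 50 bp
Sorted largest to smallest: 114, 50, 40, 35 bp.

114, 50, 40, 35 bp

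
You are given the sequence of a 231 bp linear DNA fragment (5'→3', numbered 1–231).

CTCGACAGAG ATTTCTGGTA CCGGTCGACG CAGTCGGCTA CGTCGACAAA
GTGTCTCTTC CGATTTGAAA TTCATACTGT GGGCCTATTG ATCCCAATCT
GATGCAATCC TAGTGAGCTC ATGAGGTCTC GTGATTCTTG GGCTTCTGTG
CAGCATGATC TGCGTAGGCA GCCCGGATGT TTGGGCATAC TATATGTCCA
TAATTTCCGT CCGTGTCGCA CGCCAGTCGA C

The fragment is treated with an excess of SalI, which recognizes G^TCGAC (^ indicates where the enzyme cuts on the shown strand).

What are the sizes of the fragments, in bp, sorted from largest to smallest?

184, 24, 18, 5 bp

SalI sites (GTCGAC) start at positions 24, 42, 226.
SalI cuts after the first base of each site, so after positions 24, 42, 226.
Linear molecule, 3 cuts → 4 fragments:
  1–24 → 24 bp
  25–42 → 18 bp
  43–226 → 184 bp
  227–231 → 5 bp
Sorted largest to smallest: 184, 24, 18, 5 bp.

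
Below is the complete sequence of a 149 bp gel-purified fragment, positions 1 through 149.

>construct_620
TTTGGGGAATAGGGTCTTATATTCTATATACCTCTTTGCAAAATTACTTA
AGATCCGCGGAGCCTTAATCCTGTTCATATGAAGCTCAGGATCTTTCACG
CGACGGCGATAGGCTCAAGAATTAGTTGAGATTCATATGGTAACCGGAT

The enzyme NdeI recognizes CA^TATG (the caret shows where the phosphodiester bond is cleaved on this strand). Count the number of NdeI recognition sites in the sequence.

2

CATATG occurs starting at positions 76, 134.
NdeI cuts at 2 sites.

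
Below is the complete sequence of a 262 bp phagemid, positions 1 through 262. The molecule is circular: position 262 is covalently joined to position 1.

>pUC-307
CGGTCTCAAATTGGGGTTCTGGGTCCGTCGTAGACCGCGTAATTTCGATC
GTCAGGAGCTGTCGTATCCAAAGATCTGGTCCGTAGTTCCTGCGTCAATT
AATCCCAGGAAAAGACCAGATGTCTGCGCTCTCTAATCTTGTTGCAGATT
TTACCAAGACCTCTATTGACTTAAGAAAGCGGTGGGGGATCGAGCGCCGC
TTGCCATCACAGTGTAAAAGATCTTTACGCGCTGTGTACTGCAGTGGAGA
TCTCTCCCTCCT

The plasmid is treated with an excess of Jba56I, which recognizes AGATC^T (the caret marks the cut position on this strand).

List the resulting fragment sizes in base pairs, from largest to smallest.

147, 86, 29 bp

Jba56I sites (AGATCT) start at positions 72, 219, 248.
Jba56I cuts after base 5 of each site (before the last base), so after positions 76, 223, 252.
Circular molecule, 3 cuts → 3 fragments:
  77–223 → 147 bp
  224–252 → 29 bp
  253–262 then 1–76 → 10 + 76 = 86 bp
Sorted largest to smallest: 147, 86, 29 bp.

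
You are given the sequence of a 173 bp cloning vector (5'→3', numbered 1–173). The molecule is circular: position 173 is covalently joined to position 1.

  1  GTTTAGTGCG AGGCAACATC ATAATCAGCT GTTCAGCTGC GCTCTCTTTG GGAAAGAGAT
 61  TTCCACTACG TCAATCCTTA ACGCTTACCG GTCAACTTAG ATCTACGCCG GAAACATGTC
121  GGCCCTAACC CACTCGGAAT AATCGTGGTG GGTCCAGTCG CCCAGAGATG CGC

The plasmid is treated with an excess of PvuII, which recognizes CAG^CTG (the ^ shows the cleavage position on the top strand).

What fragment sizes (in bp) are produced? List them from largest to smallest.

165, 8 bp

PvuII sites (CAGCTG) start at positions 26, 34.
PvuII cuts after base 3 of each site, so after positions 28, 36.
Circular molecule, 2 cuts → 2 fragments:
  29–36 → 8 bp
  37–173 then 1–28 → 137 + 28 = 165 bp
Sorted largest to smallest: 165, 8 bp.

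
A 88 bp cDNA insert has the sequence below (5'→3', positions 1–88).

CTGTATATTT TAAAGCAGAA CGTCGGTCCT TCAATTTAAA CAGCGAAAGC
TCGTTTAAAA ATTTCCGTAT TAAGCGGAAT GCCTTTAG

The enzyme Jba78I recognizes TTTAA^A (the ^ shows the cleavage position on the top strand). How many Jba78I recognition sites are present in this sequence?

TTTAAA occurs starting at positions 9, 35, 54.
Jba78I cuts at 3 sites.

3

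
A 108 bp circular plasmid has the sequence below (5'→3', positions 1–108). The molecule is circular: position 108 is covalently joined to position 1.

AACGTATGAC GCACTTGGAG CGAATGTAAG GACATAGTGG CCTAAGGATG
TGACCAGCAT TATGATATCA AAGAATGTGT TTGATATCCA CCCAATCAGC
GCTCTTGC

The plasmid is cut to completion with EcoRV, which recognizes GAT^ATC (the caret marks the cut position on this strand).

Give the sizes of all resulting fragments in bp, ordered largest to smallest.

EcoRV sites (GATATC) start at positions 64, 83.
EcoRV cuts after base 3 of each site, so after positions 66, 85.
Circular molecule, 2 cuts → 2 fragments:
  67–85 → 19 bp
  86–108 then 1–66 → 23 + 66 = 89 bp
Sorted largest to smallest: 89, 19 bp.

89, 19 bp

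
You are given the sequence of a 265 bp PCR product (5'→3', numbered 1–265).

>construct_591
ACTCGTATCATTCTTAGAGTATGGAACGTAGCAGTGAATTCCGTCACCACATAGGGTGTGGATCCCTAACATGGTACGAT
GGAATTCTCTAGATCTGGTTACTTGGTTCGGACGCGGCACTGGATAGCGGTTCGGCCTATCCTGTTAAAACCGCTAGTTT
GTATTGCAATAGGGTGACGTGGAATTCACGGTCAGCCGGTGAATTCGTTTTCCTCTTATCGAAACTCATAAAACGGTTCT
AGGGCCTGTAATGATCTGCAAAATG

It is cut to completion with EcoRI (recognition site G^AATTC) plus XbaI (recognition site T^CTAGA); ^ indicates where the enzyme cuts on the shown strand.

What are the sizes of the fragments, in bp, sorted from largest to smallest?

94, 64, 46, 36, 19, 6 bp

EcoRI sites (GAATTC) start at positions 36, 82, 182, 201.
EcoRI cuts after the first base of each site, so after positions 36, 82, 182, 201.
The XbaI site (TCTAGA) starts at position 88.
XbaI cuts after the first base of each site, so after position 88.
Combined cut positions: 36, 82, 88, 182, 201.
Linear molecule, 5 cuts → 6 fragments:
  1–36 → 36 bp
  37–82 → 46 bp
  83–88 → 6 bp
  89–182 → 94 bp
  183–201 → 19 bp
  202–265 → 64 bp
Sorted largest to smallest: 94, 64, 46, 36, 19, 6 bp.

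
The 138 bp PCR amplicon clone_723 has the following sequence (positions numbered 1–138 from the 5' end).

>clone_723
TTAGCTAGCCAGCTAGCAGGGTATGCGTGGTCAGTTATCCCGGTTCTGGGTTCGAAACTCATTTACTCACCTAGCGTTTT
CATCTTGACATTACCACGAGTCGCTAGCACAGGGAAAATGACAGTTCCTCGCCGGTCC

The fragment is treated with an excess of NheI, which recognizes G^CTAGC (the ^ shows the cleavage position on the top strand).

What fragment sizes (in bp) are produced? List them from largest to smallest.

NheI sites (GCTAGC) start at positions 4, 12, 103.
NheI cuts after the first base of each site, so after positions 4, 12, 103.
Linear molecule, 3 cuts → 4 fragments:
  1–4 → 4 bp
  5–12 → 8 bp
  13–103 → 91 bp
  104–138 → 35 bp
Sorted largest to smallest: 91, 35, 8, 4 bp.

91, 35, 8, 4 bp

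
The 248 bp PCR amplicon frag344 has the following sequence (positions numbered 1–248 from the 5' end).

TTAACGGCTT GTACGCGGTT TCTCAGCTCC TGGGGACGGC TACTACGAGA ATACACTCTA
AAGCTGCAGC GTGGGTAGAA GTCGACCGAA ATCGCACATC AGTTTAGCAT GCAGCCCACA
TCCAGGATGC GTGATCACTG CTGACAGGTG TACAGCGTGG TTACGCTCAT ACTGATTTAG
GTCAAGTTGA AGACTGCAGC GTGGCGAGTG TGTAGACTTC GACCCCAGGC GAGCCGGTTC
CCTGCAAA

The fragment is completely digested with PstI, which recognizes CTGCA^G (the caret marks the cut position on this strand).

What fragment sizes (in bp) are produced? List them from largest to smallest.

130, 68, 50 bp

PstI sites (CTGCAG) start at positions 64, 194.
PstI cuts after base 5 of each site (before the last base), so after positions 68, 198.
Linear molecule, 2 cuts → 3 fragments:
  1–68 → 68 bp
  69–198 → 130 bp
  199–248 → 50 bp
Sorted largest to smallest: 130, 68, 50 bp.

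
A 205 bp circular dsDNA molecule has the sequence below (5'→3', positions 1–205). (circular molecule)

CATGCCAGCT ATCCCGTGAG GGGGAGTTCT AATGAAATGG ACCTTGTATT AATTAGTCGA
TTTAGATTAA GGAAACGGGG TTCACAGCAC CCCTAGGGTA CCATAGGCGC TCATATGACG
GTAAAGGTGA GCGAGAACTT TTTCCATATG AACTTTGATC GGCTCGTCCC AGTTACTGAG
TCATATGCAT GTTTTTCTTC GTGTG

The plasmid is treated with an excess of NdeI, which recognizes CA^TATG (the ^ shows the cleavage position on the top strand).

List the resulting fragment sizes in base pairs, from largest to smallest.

135, 37, 33 bp

NdeI sites (CATATG) start at positions 112, 145, 182.
NdeI cuts after base 2 of each site, so after positions 113, 146, 183.
Circular molecule, 3 cuts → 3 fragments:
  114–146 → 33 bp
  147–183 → 37 bp
  184–205 then 1–113 → 22 + 113 = 135 bp
Sorted largest to smallest: 135, 37, 33 bp.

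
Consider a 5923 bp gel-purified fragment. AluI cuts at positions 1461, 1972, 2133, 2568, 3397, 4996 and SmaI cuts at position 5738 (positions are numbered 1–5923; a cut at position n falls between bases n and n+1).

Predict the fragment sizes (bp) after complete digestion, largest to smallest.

1599, 1461, 829, 742, 511, 435, 185, 161 bp

Combined cut positions (sorted): 1461, 1972, 2133, 2568, 3397, 4996, 5738.
Linear molecule, 7 cuts → 8 fragments:
  1461 − 0 = 1461 bp
  1972 − 1461 = 511 bp
  2133 − 1972 = 161 bp
  2568 − 2133 = 435 bp
  3397 − 2568 = 829 bp
  4996 − 3397 = 1599 bp
  5738 − 4996 = 742 bp
  5923 − 5738 = 185 bp
Sorted largest to smallest: 1599, 1461, 829, 742, 511, 435, 185, 161 bp.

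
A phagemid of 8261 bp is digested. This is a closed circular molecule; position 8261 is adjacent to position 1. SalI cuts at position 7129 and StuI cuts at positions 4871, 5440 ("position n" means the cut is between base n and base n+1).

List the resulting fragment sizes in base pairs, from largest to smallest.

6003, 1689, 569 bp

Combined cut positions (sorted): 4871, 5440, 7129.
Circular molecule, 3 cuts → 3 fragments:
  5440 − 4871 = 569 bp
  7129 − 5440 = 1689 bp
  wrap: 8261 − 7129 + 4871 = 6003 bp
Sorted largest to smallest: 6003, 1689, 569 bp.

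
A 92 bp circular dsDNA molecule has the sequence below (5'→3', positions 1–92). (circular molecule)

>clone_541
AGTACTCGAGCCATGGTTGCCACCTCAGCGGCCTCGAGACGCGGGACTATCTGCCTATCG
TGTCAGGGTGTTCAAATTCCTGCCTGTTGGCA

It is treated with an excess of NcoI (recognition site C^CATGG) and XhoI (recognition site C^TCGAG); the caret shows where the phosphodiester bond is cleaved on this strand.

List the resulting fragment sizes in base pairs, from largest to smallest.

64, 22, 6 bp

The NcoI site (CCATGG) starts at position 11.
NcoI cuts after the first base of each site, so after position 11.
XhoI sites (CTCGAG) start at positions 5, 33.
XhoI cuts after the first base of each site, so after positions 5, 33.
Combined cut positions: 5, 11, 33.
Circular molecule, 3 cuts → 3 fragments:
  6–11 → 6 bp
  12–33 → 22 bp
  34–92 then 1–5 → 59 + 5 = 64 bp
Sorted largest to smallest: 64, 22, 6 bp.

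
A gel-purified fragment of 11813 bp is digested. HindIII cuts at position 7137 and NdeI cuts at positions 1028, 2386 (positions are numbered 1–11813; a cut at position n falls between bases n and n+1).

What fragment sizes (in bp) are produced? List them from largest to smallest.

Combined cut positions (sorted): 1028, 2386, 7137.
Linear molecule, 3 cuts → 4 fragments:
  1028 − 0 = 1028 bp
  2386 − 1028 = 1358 bp
  7137 − 2386 = 4751 bp
  11813 − 7137 = 4676 bp
Sorted largest to smallest: 4751, 4676, 1358, 1028 bp.

4751, 4676, 1358, 1028 bp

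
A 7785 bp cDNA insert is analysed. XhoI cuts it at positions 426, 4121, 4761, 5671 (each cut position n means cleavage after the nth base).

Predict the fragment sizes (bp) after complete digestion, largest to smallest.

Linear molecule, 4 cuts → 5 fragments:
  426 − 0 = 426 bp
  4121 − 426 = 3695 bp
  4761 − 4121 = 640 bp
  5671 − 4761 = 910 bp
  7785 − 5671 = 2114 bp
Sorted largest to smallest: 3695, 2114, 910, 640, 426 bp.

3695, 2114, 910, 640, 426 bp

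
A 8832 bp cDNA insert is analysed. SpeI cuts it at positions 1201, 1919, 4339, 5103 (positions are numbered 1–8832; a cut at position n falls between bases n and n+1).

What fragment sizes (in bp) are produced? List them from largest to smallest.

3729, 2420, 1201, 764, 718 bp

Linear molecule, 4 cuts → 5 fragments:
  1201 − 0 = 1201 bp
  1919 − 1201 = 718 bp
  4339 − 1919 = 2420 bp
  5103 − 4339 = 764 bp
  8832 − 5103 = 3729 bp
Sorted largest to smallest: 3729, 2420, 1201, 764, 718 bp.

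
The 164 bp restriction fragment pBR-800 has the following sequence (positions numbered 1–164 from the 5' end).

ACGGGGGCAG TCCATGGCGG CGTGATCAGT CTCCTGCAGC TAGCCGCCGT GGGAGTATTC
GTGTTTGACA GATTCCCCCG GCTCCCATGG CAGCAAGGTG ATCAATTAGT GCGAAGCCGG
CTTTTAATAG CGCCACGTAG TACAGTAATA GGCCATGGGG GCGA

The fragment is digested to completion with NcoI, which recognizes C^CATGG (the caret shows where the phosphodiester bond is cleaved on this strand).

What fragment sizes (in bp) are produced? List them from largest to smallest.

73, 68, 12, 11 bp

NcoI sites (CCATGG) start at positions 12, 85, 153.
NcoI cuts after the first base of each site, so after positions 12, 85, 153.
Linear molecule, 3 cuts → 4 fragments:
  1–12 → 12 bp
  13–85 → 73 bp
  86–153 → 68 bp
  154–164 → 11 bp
Sorted largest to smallest: 73, 68, 12, 11 bp.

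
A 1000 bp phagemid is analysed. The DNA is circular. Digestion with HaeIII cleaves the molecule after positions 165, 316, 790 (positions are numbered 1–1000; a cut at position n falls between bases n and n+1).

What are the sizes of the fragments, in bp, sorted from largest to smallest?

Circular molecule, 3 cuts → 3 fragments:
  316 − 165 = 151 bp
  790 − 316 = 474 bp
  wrap: 1000 − 790 + 165 = 375 bp
Sorted largest to smallest: 474, 375, 151 bp.

474, 375, 151 bp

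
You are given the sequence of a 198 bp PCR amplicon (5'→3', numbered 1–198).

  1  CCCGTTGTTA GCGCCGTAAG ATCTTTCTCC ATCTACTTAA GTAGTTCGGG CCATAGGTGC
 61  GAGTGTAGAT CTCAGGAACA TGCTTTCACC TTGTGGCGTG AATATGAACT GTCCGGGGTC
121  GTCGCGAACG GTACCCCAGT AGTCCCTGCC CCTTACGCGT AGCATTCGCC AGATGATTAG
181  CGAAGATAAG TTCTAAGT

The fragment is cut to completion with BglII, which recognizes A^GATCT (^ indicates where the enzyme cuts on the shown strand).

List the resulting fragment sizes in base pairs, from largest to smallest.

BglII sites (AGATCT) start at positions 19, 67.
BglII cuts after the first base of each site, so after positions 19, 67.
Linear molecule, 2 cuts → 3 fragments:
  1–19 → 19 bp
  20–67 → 48 bp
  68–198 → 131 bp
Sorted largest to smallest: 131, 48, 19 bp.

131, 48, 19 bp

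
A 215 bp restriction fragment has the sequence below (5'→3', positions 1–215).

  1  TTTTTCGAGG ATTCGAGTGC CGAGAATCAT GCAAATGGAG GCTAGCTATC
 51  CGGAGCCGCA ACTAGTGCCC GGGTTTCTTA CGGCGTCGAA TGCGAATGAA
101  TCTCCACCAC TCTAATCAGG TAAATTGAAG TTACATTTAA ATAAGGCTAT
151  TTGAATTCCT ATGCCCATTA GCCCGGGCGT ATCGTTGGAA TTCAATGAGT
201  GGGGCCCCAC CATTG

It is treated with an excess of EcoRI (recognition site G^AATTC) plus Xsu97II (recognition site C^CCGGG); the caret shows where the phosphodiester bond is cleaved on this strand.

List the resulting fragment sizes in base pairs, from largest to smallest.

EcoRI sites (GAATTC) start at positions 153, 188.
EcoRI cuts after the first base of each site, so after positions 153, 188.
Xsu97II sites (CCCGGG) start at positions 68, 172.
Xsu97II cuts after the first base of each site, so after positions 68, 172.
Combined cut positions: 68, 153, 172, 188.
Linear molecule, 4 cuts → 5 fragments:
  1–68 → 68 bp
  69–153 → 85 bp
  154–172 → 19 bp
  173–188 → 16 bp
  189–215 → 27 bp
Sorted largest to smallest: 85, 68, 27, 19, 16 bp.

85, 68, 27, 19, 16 bp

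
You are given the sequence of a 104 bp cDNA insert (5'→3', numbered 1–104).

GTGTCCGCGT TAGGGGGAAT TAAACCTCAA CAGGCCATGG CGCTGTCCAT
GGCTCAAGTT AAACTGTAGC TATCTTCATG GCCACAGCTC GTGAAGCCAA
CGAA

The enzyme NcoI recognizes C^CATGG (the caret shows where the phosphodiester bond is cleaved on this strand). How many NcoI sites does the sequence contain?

2

CCATGG occurs starting at positions 35, 47.
NcoI cuts at 2 sites.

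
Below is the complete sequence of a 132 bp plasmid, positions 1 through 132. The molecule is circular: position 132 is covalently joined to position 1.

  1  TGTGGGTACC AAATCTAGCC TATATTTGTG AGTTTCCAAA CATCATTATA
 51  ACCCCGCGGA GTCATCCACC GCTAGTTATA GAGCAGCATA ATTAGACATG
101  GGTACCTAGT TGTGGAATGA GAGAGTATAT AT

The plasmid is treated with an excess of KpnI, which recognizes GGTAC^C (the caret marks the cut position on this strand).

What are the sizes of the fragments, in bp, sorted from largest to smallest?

96, 36 bp

KpnI sites (GGTACC) start at positions 5, 101.
KpnI cuts after base 5 of each site (before the last base), so after positions 9, 105.
Circular molecule, 2 cuts → 2 fragments:
  10–105 → 96 bp
  106–132 then 1–9 → 27 + 9 = 36 bp
Sorted largest to smallest: 96, 36 bp.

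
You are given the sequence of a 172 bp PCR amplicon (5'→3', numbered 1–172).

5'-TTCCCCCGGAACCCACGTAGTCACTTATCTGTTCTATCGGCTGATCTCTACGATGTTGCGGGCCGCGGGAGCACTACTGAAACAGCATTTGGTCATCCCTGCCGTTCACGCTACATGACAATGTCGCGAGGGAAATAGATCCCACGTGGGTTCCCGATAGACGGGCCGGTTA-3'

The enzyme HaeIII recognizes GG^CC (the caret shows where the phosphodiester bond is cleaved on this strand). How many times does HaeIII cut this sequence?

GGCC occurs starting at positions 61, 164.
HaeIII cuts at 2 sites.

2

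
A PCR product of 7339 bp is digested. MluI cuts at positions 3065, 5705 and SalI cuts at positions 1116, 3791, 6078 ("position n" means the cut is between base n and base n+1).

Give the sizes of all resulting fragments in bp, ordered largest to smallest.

1949, 1914, 1261, 1116, 726, 373 bp

Combined cut positions (sorted): 1116, 3065, 3791, 5705, 6078.
Linear molecule, 5 cuts → 6 fragments:
  1116 − 0 = 1116 bp
  3065 − 1116 = 1949 bp
  3791 − 3065 = 726 bp
  5705 − 3791 = 1914 bp
  6078 − 5705 = 373 bp
  7339 − 6078 = 1261 bp
Sorted largest to smallest: 1949, 1914, 1261, 1116, 726, 373 bp.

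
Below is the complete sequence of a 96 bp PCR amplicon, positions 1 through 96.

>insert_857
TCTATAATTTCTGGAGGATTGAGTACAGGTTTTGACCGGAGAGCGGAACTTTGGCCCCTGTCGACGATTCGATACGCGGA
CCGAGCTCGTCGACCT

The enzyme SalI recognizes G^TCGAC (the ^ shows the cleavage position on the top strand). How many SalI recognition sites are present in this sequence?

2

GTCGAC occurs starting at positions 60, 89.
SalI cuts at 2 sites.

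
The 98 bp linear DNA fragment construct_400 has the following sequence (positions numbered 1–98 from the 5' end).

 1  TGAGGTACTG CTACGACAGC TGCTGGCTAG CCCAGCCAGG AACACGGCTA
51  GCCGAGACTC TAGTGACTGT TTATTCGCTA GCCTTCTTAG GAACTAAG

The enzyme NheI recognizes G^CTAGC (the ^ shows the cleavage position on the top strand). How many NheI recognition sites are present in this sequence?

3

GCTAGC occurs starting at positions 26, 47, 77.
NheI cuts at 3 sites.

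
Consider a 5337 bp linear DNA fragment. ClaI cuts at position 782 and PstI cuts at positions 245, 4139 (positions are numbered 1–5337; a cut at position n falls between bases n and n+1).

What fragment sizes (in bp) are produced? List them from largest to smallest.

3357, 1198, 537, 245 bp

Combined cut positions (sorted): 245, 782, 4139.
Linear molecule, 3 cuts → 4 fragments:
  245 − 0 = 245 bp
  782 − 245 = 537 bp
  4139 − 782 = 3357 bp
  5337 − 4139 = 1198 bp
Sorted largest to smallest: 3357, 1198, 537, 245 bp.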